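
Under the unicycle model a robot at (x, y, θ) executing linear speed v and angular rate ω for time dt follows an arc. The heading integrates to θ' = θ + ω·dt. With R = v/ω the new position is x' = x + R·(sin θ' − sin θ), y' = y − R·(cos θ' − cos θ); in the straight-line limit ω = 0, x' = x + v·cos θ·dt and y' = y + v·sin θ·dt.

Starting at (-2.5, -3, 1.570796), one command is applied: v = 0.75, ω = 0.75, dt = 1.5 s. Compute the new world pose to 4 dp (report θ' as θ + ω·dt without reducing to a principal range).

(-3.0688, -2.0977, 2.6958)

θ' = 1.5708 + 0.75·1.5 = 2.6958
R = v/ω = 0.75/0.75 = 1.0000
x' = -2.5 + 1.0000·(sin 2.6958 − sin 1.5708) = -3.0688
y' = -3 − 1.0000·(cos 2.6958 − cos 1.5708) = -2.0977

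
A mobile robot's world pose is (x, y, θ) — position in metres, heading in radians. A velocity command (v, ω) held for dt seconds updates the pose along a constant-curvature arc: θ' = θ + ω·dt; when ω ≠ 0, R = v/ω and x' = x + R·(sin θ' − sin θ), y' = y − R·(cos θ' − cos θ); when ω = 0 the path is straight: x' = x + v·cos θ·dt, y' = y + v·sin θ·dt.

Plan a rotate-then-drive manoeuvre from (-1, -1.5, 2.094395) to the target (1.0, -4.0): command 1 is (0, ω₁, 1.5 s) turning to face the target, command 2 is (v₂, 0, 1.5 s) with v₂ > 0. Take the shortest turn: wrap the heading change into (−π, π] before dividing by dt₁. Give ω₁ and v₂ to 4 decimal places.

heading to target = atan2(-4−-1.5, 1−-1) = -0.8961
Δθ = wrap(-0.8961 − 2.0944) = -2.9905; ω₁ = Δθ/dt₁ = -1.9936
distance = √((1−-1)² + (-4−-1.5)²) = 3.2016; v₂ = distance/dt₂ = 2.1344

ω₁ = -1.9936, v₂ = 2.1344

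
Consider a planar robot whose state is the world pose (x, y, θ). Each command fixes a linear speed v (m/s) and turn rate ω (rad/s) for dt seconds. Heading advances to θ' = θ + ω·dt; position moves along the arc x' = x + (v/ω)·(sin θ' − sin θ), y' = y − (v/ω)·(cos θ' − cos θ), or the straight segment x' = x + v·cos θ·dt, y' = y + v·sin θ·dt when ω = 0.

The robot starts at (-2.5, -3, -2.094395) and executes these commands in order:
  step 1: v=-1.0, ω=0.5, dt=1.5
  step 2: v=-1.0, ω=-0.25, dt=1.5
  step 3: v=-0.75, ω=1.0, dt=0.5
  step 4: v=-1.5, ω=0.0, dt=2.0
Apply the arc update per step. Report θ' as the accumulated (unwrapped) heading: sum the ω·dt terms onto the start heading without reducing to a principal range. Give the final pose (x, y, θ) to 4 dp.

(-3.4113, 3.1249, -1.2194)

step 1: θ'=-1.3444 (R=-2.0000) → pose (-2.2831, -1.5511, -1.3444)
step 2: θ'=-1.7194 (R=4.0000) → pose (-2.3411, -0.0610, -1.7194)
step 3: θ'=-1.2194 (R=-0.7500) → pose (-2.3787, 0.3082, -1.2194)
step 4: θ'=-1.2194 (straight) → pose (-3.4113, 3.1249, -1.2194)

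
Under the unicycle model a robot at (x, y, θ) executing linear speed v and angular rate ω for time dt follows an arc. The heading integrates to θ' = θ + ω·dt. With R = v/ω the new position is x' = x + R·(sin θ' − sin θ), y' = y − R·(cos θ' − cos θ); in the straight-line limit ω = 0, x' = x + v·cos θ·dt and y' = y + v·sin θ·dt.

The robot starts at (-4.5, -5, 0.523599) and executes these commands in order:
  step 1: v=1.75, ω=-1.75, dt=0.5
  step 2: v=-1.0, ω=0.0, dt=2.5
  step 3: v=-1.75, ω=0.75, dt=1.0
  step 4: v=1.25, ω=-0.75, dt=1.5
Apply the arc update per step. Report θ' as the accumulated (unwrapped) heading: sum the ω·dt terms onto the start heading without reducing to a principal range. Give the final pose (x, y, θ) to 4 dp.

step 1: θ'=-0.3514 (R=-1.0000) → pose (-3.6558, -4.9271, -0.3514)
step 2: θ'=-0.3514 (straight) → pose (-6.0030, -4.0666, -0.3514)
step 3: θ'=0.3986 (R=-2.3333) → pose (-7.7118, -4.1069, 0.3986)
step 4: θ'=-0.7264 (R=-1.6667) → pose (-5.9580, -4.3970, -0.7264)

(-5.9580, -4.3970, -0.7264)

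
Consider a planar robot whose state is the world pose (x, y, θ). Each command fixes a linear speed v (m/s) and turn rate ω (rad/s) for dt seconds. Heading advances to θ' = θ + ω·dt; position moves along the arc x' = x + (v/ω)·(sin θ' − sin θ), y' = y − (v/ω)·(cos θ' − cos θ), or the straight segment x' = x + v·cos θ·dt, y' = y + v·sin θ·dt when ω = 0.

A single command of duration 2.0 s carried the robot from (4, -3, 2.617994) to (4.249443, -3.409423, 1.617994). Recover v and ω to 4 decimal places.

v = -0.2500, ω = -0.5000

Δθ = 1.617994 − 2.617994 = -1.000000
ω = Δθ/dt = -1.000000/2.0 = -0.5000
R = −Δy/(cos θ' − cos θ) = 0.5000
v = R·ω = 0.5000·-0.5000 = -0.2500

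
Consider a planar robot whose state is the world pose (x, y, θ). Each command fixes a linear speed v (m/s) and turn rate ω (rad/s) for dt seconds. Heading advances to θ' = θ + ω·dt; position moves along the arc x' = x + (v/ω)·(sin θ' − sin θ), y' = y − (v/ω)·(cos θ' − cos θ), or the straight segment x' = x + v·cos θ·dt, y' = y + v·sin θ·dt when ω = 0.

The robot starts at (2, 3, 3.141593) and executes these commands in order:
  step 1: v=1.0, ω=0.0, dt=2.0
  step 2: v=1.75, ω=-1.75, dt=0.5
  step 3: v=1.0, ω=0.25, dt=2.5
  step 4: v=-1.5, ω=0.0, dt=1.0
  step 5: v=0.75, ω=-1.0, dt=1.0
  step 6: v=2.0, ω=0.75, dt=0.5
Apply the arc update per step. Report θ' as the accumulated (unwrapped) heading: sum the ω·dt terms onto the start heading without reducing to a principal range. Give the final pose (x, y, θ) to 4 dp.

(-2.4048, 5.6582, 2.2666)

step 1: θ'=3.1416 (straight) → pose (0.0000, 3.0000, 3.1416)
step 2: θ'=2.2666 (R=-1.0000) → pose (-0.7675, 3.3590, 2.2666)
step 3: θ'=2.8916 (R=4.0000) → pose (-2.8481, 4.6707, 2.8916)
step 4: θ'=2.8916 (straight) → pose (-1.3947, 4.2996, 2.8916)
step 5: θ'=1.8916 (R=-0.7500) → pose (-1.9209, 4.7898, 1.8916)
step 6: θ'=2.2666 (R=2.6667) → pose (-2.4048, 5.6582, 2.2666)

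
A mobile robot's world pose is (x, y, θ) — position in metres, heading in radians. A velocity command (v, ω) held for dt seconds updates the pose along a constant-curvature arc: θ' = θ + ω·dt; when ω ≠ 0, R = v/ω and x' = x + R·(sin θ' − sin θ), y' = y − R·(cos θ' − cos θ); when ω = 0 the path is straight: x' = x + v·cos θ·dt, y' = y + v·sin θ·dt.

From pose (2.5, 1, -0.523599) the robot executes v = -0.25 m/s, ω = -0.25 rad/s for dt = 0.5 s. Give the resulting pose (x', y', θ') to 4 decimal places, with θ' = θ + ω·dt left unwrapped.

(2.3959, 1.0691, -0.6486)

θ' = -0.5236 + -0.25·0.5 = -0.6486
R = v/ω = -0.25/-0.25 = 1.0000
x' = 2.5 + 1.0000·(sin -0.6486 − sin -0.5236) = 2.3959
y' = 1 − 1.0000·(cos -0.6486 − cos -0.5236) = 1.0691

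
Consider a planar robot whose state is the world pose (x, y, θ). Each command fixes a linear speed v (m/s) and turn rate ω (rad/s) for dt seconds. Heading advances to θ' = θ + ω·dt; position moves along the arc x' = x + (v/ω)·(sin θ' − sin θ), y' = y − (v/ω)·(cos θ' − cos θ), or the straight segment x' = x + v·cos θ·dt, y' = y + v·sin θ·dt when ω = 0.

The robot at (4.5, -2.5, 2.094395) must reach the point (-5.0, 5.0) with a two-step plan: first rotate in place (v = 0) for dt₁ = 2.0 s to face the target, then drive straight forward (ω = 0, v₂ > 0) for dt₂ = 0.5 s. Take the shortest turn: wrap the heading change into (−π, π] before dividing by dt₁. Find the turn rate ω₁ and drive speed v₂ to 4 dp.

ω₁ = 0.1895, v₂ = 24.2074

heading to target = atan2(5−-2.5, -5−4.5) = 2.4733
Δθ = wrap(2.4733 − 2.0944) = 0.3789; ω₁ = Δθ/dt₁ = 0.1895
distance = √((-5−4.5)² + (5−-2.5)²) = 12.1037; v₂ = distance/dt₂ = 24.2074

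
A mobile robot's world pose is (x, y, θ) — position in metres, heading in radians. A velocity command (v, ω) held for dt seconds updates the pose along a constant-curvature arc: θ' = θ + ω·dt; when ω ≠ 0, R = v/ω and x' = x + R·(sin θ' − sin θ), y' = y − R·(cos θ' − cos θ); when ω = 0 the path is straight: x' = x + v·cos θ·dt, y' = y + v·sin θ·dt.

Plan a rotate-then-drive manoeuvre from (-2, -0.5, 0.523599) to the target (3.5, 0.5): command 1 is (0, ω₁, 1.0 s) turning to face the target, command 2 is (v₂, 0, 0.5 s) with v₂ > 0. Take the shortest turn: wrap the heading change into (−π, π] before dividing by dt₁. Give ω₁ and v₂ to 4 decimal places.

heading to target = atan2(0.5−-0.5, 3.5−-2) = 0.1799
Δθ = wrap(0.1799 − 0.5236) = -0.3437; ω₁ = Δθ/dt₁ = -0.3437
distance = √((3.5−-2)² + (0.5−-0.5)²) = 5.5902; v₂ = distance/dt₂ = 11.1803

ω₁ = -0.3437, v₂ = 11.1803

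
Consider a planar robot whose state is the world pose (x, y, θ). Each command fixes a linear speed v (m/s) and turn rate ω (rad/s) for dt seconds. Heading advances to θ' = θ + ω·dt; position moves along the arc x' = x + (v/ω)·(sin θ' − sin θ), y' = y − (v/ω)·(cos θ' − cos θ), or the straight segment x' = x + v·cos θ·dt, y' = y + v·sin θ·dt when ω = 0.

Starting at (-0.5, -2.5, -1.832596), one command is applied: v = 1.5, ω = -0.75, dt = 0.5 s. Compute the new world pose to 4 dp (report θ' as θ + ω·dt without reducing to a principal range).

θ' = -1.8326 + -0.75·0.5 = -2.2076
R = v/ω = 1.5/-0.75 = -2.0000
x' = -0.5 + -2.0000·(sin -2.2076 − sin -1.8326) = -0.8238
y' = -2.5 − -2.0000·(cos -2.2076 − cos -1.8326) = -3.1716

(-0.8238, -3.1716, -2.2076)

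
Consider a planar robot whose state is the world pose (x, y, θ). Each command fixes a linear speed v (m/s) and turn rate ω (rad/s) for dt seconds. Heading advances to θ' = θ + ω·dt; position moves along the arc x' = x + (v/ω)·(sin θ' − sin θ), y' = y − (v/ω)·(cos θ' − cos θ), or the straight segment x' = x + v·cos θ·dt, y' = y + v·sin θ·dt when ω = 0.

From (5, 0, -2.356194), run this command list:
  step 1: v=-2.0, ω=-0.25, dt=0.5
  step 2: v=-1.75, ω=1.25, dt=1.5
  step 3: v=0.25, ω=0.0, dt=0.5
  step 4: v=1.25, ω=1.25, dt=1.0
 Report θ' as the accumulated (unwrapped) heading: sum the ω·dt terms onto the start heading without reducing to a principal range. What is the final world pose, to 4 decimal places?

(6.9610, 2.8681, 0.6438)

step 1: θ'=-2.4812 (R=8.0000) → pose (5.7494, 0.6611, -2.4812)
step 2: θ'=-0.6062 (R=-1.4000) → pose (5.6882, 2.9173, -0.6062)
step 3: θ'=-0.6062 (straight) → pose (5.7910, 2.8461, -0.6062)
step 4: θ'=0.6438 (R=1.0000) → pose (6.9610, 2.8681, 0.6438)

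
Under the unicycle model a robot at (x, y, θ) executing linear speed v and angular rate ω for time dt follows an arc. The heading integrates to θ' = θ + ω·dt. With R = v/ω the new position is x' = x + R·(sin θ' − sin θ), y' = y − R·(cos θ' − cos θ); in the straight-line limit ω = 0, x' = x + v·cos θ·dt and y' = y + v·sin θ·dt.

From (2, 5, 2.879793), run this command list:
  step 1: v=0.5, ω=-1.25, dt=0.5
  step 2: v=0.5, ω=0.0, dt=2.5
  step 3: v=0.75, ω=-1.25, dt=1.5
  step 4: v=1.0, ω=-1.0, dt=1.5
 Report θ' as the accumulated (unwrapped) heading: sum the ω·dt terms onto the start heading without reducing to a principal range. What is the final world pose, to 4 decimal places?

(2.5172, 6.5456, -1.1202)

step 1: θ'=2.2548 (R=-0.4000) → pose (1.7935, 5.1336, 2.2548)
step 2: θ'=2.2548 (straight) → pose (1.0036, 6.1024, 2.2548)
step 3: θ'=0.3798 (R=-0.6000) → pose (1.2462, 7.0388, 0.3798)
step 4: θ'=-1.1202 (R=-1.0000) → pose (2.5172, 6.5456, -1.1202)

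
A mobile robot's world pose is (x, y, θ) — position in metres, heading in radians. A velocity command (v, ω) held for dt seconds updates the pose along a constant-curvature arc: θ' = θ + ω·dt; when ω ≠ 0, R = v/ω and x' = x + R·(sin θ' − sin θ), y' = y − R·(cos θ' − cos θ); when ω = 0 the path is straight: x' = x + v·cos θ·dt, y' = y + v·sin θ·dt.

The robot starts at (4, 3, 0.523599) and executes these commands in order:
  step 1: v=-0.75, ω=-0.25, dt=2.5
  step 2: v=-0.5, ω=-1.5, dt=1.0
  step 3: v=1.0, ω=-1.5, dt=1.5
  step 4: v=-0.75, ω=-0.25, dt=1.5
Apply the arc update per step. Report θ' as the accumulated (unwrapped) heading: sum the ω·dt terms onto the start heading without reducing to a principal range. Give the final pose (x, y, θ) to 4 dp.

step 1: θ'=-0.1014 (R=3.0000) → pose (2.1963, 2.6135, -0.1014)
step 2: θ'=-1.6014 (R=0.3333) → pose (1.8969, 2.9553, -1.6014)
step 3: θ'=-3.8514 (R=-0.6667) → pose (0.7961, 2.4700, -3.8514)
step 4: θ'=-4.2264 (R=3.0000) → pose (1.4936, 1.5958, -4.2264)

(1.4936, 1.5958, -4.2264)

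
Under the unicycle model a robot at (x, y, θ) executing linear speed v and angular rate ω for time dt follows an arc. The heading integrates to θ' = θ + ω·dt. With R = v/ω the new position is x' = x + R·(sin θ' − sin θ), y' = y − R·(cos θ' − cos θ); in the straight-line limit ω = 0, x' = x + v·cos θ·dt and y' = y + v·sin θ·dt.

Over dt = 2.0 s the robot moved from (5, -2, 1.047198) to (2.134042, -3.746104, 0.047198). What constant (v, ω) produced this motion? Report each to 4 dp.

v = -1.7500, ω = -0.5000

Δθ = 0.047198 − 1.047198 = -1.000000
ω = Δθ/dt = -1.000000/2.0 = -0.5000
R = Δx/(sin θ' − sin θ) = 3.5000
v = R·ω = 3.5000·-0.5000 = -1.7500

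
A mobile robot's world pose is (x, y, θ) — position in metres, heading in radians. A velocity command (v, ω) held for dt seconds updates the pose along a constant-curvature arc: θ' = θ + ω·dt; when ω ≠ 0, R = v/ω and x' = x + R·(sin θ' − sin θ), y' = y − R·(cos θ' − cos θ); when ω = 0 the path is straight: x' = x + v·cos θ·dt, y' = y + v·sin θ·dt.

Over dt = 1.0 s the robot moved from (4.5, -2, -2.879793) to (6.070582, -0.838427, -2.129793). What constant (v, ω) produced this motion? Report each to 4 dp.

Δθ = -2.129793 − -2.879793 = 0.750000
ω = Δθ/dt = 0.750000/1.0 = 0.7500
R = Δx/(sin θ' − sin θ) = -2.6667
v = R·ω = -2.6667·0.7500 = -2.0000

v = -2.0000, ω = 0.7500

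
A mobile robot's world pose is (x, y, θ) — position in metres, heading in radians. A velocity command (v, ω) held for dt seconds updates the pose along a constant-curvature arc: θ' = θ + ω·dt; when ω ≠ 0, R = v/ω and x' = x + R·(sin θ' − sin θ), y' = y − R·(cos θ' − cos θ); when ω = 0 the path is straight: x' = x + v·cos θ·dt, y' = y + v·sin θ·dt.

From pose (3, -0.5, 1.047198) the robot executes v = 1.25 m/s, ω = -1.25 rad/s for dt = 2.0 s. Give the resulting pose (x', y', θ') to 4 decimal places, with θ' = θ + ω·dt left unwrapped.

(4.8591, -0.8823, -1.4528)

θ' = 1.0472 + -1.25·2.0 = -1.4528
R = v/ω = 1.25/-1.25 = -1.0000
x' = 3 + -1.0000·(sin -1.4528 − sin 1.0472) = 4.8591
y' = -0.5 − -1.0000·(cos -1.4528 − cos 1.0472) = -0.8823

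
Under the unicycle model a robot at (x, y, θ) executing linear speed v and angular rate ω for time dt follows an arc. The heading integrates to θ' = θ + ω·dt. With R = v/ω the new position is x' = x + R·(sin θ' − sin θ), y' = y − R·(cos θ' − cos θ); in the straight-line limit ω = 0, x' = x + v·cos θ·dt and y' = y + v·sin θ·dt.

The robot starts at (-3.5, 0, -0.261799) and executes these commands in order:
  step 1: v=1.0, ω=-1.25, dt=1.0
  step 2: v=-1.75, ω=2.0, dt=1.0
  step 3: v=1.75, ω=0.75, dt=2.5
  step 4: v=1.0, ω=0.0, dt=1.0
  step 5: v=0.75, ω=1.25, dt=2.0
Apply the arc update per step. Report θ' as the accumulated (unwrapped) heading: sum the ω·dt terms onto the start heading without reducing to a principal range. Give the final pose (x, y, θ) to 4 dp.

(-5.3750, 3.9026, 4.8632)

step 1: θ'=-1.5118 (R=-0.8000) → pose (-2.9084, -0.7256, -1.5118)
step 2: θ'=0.4882 (R=-0.8750) → pose (-4.1923, -0.0044, 0.4882)
step 3: θ'=2.3632 (R=2.3333) → pose (-3.6484, 3.7178, 2.3632)
step 4: θ'=2.3632 (straight) → pose (-4.3605, 4.4199, 2.3632)
step 5: θ'=4.8632 (R=0.6000) → pose (-5.3750, 3.9026, 4.8632)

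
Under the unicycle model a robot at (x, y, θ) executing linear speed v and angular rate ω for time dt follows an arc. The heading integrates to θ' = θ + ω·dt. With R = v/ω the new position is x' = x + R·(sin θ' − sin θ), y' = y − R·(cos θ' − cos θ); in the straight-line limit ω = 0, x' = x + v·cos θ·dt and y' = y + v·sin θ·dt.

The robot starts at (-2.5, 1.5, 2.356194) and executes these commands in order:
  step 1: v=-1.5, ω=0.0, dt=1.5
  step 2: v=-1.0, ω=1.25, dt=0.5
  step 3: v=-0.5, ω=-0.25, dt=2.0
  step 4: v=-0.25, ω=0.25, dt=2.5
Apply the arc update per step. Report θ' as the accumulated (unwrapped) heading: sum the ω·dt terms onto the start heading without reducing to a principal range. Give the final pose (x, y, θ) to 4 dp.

step 1: θ'=2.3562 (straight) → pose (-0.9090, -0.0910, 2.3562)
step 2: θ'=2.9812 (R=-0.8000) → pose (-0.4711, -0.3150, 2.9812)
step 3: θ'=2.4812 (R=2.0000) → pose (0.4363, -0.7099, 2.4812)
step 4: θ'=3.1062 (R=-1.0000) → pose (1.0144, -0.9195, 3.1062)

(1.0144, -0.9195, 3.1062)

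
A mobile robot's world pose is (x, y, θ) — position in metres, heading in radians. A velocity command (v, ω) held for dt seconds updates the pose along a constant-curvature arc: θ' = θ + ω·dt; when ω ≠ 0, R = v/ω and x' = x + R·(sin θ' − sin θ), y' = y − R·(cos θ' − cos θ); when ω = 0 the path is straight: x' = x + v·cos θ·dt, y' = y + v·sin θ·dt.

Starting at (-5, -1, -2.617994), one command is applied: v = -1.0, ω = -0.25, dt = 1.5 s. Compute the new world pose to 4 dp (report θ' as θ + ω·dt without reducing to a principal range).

θ' = -2.6180 + -0.25·1.5 = -2.9930
R = v/ω = -1.0/-0.25 = 4.0000
x' = -5 + 4.0000·(sin -2.9930 − sin -2.6180) = -3.5922
y' = -1 − 4.0000·(cos -2.9930 − cos -2.6180) = -0.5082

(-3.5922, -0.5082, -2.9930)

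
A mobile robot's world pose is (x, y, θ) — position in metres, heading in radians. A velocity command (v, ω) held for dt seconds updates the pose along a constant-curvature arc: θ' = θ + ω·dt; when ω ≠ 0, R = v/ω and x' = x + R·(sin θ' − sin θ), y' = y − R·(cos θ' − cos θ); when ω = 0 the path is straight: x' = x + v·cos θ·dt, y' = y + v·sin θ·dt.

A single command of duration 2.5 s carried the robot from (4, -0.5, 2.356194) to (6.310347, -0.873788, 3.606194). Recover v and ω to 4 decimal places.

Δθ = 3.606194 − 2.356194 = 1.250000
ω = Δθ/dt = 1.250000/2.5 = 0.5000
R = Δx/(sin θ' − sin θ) = -2.0000
v = R·ω = -2.0000·0.5000 = -1.0000

v = -1.0000, ω = 0.5000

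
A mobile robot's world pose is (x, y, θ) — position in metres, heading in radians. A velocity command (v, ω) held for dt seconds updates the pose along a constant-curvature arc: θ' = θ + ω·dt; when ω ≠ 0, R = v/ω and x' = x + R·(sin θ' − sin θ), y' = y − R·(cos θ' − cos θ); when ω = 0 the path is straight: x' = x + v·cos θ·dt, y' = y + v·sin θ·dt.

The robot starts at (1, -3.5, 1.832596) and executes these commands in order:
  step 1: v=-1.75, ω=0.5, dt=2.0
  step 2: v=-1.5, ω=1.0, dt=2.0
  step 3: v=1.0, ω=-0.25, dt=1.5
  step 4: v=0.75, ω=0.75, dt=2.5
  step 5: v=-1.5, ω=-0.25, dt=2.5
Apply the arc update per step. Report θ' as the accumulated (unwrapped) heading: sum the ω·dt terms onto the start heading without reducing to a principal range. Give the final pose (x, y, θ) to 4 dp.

step 1: θ'=2.8326 (R=-3.5000) → pose (3.3164, -5.9284, 2.8326)
step 2: θ'=4.8326 (R=-1.5000) → pose (5.2617, -4.3195, 4.8326)
step 3: θ'=4.4576 (R=-4.0000) → pose (5.1614, -5.8074, 4.4576)
step 4: θ'=6.3326 (R=1.0000) → pose (6.1785, -7.0582, 6.3326)
step 5: θ'=5.7076 (R=6.0000) → pose (2.6162, -6.0988, 5.7076)

(2.6162, -6.0988, 5.7076)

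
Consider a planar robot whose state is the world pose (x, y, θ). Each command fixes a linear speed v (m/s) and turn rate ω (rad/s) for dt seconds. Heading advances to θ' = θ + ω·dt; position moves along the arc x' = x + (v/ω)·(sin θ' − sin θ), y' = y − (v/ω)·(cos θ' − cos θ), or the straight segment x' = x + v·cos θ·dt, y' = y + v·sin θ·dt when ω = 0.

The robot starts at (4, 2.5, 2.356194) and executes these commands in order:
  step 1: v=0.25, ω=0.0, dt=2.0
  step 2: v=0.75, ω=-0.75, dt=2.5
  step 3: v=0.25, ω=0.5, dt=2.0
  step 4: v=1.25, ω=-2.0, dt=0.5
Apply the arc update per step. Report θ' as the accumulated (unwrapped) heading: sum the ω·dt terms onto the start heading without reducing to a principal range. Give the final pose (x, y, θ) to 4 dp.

step 1: θ'=2.3562 (straight) → pose (3.6464, 2.8536, 2.3562)
step 2: θ'=0.4812 (R=-1.0000) → pose (3.8907, 4.4471, 0.4812)
step 3: θ'=1.4812 (R=0.5000) → pose (4.1573, 4.8456, 1.4812)
step 4: θ'=0.4812 (R=-0.6250) → pose (4.4905, 5.3437, 0.4812)

(4.4905, 5.3437, 0.4812)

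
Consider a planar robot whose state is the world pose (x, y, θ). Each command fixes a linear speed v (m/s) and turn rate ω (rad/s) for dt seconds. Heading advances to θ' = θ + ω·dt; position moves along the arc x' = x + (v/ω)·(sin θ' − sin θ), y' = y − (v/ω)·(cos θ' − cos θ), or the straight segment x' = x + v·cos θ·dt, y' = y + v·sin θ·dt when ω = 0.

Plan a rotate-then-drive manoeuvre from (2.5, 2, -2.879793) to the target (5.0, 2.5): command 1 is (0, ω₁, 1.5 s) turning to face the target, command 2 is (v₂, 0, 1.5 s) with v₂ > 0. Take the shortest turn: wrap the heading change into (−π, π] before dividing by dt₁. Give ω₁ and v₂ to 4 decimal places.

ω₁ = 2.0515, v₂ = 1.6997

heading to target = atan2(2.5−2, 5−2.5) = 0.1974
Δθ = wrap(0.1974 − -2.8798) = 3.0772; ω₁ = Δθ/dt₁ = 2.0515
distance = √((5−2.5)² + (2.5−2)²) = 2.5495; v₂ = distance/dt₂ = 1.6997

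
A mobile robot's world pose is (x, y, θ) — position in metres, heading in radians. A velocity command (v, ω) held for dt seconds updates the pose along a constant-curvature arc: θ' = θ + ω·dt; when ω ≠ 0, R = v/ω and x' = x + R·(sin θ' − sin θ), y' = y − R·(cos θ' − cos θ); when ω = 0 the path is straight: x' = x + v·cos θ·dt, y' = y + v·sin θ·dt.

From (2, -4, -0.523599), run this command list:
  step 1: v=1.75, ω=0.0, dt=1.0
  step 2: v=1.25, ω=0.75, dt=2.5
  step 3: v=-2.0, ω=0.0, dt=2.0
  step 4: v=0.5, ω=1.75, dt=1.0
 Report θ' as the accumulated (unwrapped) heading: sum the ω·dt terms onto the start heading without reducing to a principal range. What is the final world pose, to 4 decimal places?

(4.8377, -7.3508, 3.1014)

step 1: θ'=-0.5236 (straight) → pose (3.5155, -4.8750, -0.5236)
step 2: θ'=1.3514 (R=1.6667) → pose (5.9756, -3.7944, 1.3514)
step 3: θ'=1.3514 (straight) → pose (5.1050, -7.6985, 1.3514)
step 4: θ'=3.1014 (R=0.2857) → pose (4.8377, -7.3508, 3.1014)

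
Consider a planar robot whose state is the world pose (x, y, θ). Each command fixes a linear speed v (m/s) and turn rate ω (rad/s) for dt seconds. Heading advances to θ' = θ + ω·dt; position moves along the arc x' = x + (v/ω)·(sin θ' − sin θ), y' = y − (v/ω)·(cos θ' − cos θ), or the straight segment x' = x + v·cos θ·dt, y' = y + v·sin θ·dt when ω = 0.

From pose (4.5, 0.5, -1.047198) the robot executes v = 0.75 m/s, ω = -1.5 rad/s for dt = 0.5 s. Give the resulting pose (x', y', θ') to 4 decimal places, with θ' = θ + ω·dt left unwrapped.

(4.5542, 0.1378, -1.7972)

θ' = -1.0472 + -1.5·0.5 = -1.7972
R = v/ω = 0.75/-1.5 = -0.5000
x' = 4.5 + -0.5000·(sin -1.7972 − sin -1.0472) = 4.5542
y' = 0.5 − -0.5000·(cos -1.7972 − cos -1.0472) = 0.1378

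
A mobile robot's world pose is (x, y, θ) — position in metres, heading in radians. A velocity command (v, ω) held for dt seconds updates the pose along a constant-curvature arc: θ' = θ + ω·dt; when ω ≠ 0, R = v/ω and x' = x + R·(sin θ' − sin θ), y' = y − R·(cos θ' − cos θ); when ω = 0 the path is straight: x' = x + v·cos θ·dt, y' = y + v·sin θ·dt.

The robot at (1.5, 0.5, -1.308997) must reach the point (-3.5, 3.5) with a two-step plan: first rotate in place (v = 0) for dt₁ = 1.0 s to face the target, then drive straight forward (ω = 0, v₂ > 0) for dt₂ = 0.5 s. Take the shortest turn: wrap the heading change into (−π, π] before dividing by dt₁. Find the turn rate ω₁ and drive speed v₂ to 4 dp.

heading to target = atan2(3.5−0.5, -3.5−1.5) = 2.6012
Δθ = wrap(2.6012 − -1.3090) = -2.3730; ω₁ = Δθ/dt₁ = -2.3730
distance = √((-3.5−1.5)² + (3.5−0.5)²) = 5.8310; v₂ = distance/dt₂ = 11.6619

ω₁ = -2.3730, v₂ = 11.6619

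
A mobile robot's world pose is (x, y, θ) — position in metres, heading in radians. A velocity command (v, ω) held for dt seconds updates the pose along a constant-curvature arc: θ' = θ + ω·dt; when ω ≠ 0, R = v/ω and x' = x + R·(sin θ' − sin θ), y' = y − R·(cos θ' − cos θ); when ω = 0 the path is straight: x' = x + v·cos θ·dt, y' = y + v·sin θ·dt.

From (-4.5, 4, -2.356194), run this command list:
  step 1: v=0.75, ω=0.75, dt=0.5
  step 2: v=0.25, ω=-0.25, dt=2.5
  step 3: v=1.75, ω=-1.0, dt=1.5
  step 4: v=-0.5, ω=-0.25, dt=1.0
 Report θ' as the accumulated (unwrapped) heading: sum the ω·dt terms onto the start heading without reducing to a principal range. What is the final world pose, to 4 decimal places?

(-7.2168, 3.2968, -4.3562)

step 1: θ'=-1.9812 (R=1.0000) → pose (-4.7099, 3.6919, -1.9812)
step 2: θ'=-2.6062 (R=-1.0000) → pose (-5.1166, 3.2308, -2.6062)
step 3: θ'=-4.1062 (R=-1.7500) → pose (-7.4476, 3.7388, -4.1062)
step 4: θ'=-4.3562 (R=2.0000) → pose (-7.2168, 3.2968, -4.3562)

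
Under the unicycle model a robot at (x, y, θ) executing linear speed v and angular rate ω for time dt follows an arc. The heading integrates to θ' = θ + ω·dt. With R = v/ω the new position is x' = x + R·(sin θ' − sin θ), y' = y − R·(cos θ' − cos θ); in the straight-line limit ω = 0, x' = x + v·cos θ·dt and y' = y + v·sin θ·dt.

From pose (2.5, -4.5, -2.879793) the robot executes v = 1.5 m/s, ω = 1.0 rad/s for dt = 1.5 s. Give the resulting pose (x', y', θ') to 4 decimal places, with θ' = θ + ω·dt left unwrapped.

(1.4155, -6.2337, -1.3798)

θ' = -2.8798 + 1.0·1.5 = -1.3798
R = v/ω = 1.5/1.0 = 1.5000
x' = 2.5 + 1.5000·(sin -1.3798 − sin -2.8798) = 1.4155
y' = -4.5 − 1.5000·(cos -1.3798 − cos -2.8798) = -6.2337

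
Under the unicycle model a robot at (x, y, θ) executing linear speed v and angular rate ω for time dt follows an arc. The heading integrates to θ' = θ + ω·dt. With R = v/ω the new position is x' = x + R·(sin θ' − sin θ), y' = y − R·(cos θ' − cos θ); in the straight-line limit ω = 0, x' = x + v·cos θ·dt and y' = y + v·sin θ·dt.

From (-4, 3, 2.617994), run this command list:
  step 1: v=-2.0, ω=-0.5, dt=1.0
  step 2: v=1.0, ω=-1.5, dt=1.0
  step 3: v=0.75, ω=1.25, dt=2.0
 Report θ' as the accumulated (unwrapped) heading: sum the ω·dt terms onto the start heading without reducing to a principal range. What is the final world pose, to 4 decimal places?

(-2.7345, 3.5962, 3.1180)

step 1: θ'=2.1180 (R=4.0000) → pose (-2.5841, 1.6171, 2.1180)
step 2: θ'=0.6180 (R=-0.6667) → pose (-2.4010, 2.5073, 0.6180)
step 3: θ'=3.1180 (R=0.6000) → pose (-2.7345, 3.5962, 3.1180)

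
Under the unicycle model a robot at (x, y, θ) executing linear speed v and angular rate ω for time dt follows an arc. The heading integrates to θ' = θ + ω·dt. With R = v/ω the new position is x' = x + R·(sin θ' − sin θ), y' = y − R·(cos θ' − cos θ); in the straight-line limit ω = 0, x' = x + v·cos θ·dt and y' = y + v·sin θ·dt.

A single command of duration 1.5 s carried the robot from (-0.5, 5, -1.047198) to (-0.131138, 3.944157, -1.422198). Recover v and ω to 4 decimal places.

Δθ = -1.422198 − -1.047198 = -0.375000
ω = Δθ/dt = -0.375000/1.5 = -0.2500
R = −Δy/(cos θ' − cos θ) = -3.0000
v = R·ω = -3.0000·-0.2500 = 0.7500

v = 0.7500, ω = -0.2500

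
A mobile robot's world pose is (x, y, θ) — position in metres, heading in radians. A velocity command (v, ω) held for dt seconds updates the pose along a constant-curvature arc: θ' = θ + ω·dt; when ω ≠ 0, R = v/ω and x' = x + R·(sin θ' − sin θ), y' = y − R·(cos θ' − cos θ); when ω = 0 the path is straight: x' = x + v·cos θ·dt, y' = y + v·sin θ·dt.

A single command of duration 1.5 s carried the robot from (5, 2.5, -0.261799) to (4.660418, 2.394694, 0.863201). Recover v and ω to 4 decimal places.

Δθ = 0.863201 − -0.261799 = 1.125000
ω = Δθ/dt = 1.125000/1.5 = 0.7500
R = Δx/(sin θ' − sin θ) = -0.3333
v = R·ω = -0.3333·0.7500 = -0.2500

v = -0.2500, ω = 0.7500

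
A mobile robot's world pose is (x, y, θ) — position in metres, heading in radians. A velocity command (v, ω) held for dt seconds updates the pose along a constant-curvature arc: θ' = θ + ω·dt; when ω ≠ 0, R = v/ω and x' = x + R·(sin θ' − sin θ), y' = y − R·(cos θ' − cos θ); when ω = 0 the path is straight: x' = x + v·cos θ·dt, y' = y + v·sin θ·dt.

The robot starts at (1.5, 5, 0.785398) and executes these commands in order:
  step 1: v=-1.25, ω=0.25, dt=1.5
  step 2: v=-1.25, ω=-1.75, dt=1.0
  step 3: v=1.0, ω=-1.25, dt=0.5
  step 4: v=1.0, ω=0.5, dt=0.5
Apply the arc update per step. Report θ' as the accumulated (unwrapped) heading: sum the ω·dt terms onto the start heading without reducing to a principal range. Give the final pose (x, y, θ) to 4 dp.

step 1: θ'=1.1604 (R=-5.0000) → pose (0.4507, 3.4593, 1.1604)
step 2: θ'=-0.5896 (R=0.7143) → pose (-0.6014, 3.1506, -0.5896)
step 3: θ'=-1.2146 (R=-0.8000) → pose (-0.2965, 2.7647, -1.2146)
step 4: θ'=-0.9646 (R=2.0000) → pose (-0.0656, 2.3226, -0.9646)

(-0.0656, 2.3226, -0.9646)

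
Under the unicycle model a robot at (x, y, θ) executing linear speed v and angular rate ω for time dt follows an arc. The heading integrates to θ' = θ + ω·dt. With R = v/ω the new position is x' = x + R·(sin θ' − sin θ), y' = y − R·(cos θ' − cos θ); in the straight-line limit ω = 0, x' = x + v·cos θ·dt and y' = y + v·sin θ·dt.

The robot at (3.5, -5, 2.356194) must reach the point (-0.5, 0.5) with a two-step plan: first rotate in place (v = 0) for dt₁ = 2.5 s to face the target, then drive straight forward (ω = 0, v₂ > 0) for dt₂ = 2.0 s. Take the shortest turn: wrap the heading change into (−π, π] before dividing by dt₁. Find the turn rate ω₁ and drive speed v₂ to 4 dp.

heading to target = atan2(0.5−-5, -0.5−3.5) = 2.1996
Δθ = wrap(2.1996 − 2.3562) = -0.1566; ω₁ = Δθ/dt₁ = -0.0626
distance = √((-0.5−3.5)² + (0.5−-5)²) = 6.8007; v₂ = distance/dt₂ = 3.4004

ω₁ = -0.0626, v₂ = 3.4004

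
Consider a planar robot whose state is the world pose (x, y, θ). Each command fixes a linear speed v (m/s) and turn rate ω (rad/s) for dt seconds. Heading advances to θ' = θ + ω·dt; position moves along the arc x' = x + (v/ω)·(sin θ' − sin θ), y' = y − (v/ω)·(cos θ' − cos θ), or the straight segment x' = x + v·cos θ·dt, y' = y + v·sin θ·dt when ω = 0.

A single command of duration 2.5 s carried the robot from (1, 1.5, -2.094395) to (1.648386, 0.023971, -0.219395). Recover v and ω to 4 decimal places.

v = 0.7500, ω = 0.7500

Δθ = -0.219395 − -2.094395 = 1.875000
ω = Δθ/dt = 1.875000/2.5 = 0.7500
R = −Δy/(cos θ' − cos θ) = 1.0000
v = R·ω = 1.0000·0.7500 = 0.7500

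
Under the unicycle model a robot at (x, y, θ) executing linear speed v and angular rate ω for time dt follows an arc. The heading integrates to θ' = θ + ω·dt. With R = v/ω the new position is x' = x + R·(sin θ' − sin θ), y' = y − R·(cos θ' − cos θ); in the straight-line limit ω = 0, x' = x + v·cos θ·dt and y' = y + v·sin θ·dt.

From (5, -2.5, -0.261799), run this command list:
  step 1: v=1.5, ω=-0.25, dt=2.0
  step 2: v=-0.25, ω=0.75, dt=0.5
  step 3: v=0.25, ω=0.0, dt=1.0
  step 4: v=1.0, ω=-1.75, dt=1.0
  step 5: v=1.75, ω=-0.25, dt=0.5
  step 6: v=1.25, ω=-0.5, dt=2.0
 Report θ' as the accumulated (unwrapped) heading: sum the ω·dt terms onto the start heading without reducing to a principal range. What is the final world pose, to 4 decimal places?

step 1: θ'=-0.7618 (R=-6.0000) → pose (7.5884, -3.9540, -0.7618)
step 2: θ'=-0.3868 (R=-0.3333) → pose (7.4841, -3.8865, -0.3868)
step 3: θ'=-0.3868 (straight) → pose (7.7156, -3.9808, -0.3868)
step 4: θ'=-2.1368 (R=-0.5714) → pose (7.9824, -4.8164, -2.1368)
step 5: θ'=-2.2618 (R=-7.0000) → pose (7.4683, -5.5238, -2.2618)
step 6: θ'=-3.2618 (R=-2.5000) → pose (5.2420, -6.4124, -3.2618)

(5.2420, -6.4124, -3.2618)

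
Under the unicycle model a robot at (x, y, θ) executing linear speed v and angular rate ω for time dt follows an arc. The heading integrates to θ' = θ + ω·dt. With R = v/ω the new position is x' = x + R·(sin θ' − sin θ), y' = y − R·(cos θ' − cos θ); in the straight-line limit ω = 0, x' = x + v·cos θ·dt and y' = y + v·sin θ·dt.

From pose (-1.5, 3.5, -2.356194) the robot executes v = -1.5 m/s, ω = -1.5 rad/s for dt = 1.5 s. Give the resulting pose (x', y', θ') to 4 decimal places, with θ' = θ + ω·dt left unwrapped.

θ' = -2.3562 + -1.5·1.5 = -4.6062
R = v/ω = -1.5/-1.5 = 1.0000
x' = -1.5 + 1.0000·(sin -4.6062 − sin -2.3562) = 0.2015
y' = 3.5 − 1.0000·(cos -4.6062 − cos -2.3562) = 2.8989

(0.2015, 2.8989, -4.6062)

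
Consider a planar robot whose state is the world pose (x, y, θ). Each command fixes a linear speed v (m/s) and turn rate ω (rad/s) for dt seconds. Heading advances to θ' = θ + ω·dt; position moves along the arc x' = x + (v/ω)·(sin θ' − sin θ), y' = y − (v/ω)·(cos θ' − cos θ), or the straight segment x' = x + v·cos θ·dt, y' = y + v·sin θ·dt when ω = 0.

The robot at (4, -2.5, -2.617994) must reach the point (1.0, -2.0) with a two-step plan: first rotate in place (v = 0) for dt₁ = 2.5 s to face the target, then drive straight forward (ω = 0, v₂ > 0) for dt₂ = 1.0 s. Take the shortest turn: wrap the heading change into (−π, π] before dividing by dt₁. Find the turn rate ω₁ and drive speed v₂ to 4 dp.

ω₁ = -0.2755, v₂ = 3.0414

heading to target = atan2(-2−-2.5, 1−4) = 2.9764
Δθ = wrap(2.9764 − -2.6180) = -0.6887; ω₁ = Δθ/dt₁ = -0.2755
distance = √((1−4)² + (-2−-2.5)²) = 3.0414; v₂ = distance/dt₂ = 3.0414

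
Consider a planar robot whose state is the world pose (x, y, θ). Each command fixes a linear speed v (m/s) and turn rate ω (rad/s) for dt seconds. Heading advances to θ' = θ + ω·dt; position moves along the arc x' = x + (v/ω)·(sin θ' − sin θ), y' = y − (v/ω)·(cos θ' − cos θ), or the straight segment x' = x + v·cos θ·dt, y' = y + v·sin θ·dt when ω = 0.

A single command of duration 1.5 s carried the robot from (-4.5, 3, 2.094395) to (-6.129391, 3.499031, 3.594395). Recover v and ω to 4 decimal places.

v = 1.2500, ω = 1.0000

Δθ = 3.594395 − 2.094395 = 1.500000
ω = Δθ/dt = 1.500000/1.5 = 1.0000
R = Δx/(sin θ' − sin θ) = 1.2500
v = R·ω = 1.2500·1.0000 = 1.2500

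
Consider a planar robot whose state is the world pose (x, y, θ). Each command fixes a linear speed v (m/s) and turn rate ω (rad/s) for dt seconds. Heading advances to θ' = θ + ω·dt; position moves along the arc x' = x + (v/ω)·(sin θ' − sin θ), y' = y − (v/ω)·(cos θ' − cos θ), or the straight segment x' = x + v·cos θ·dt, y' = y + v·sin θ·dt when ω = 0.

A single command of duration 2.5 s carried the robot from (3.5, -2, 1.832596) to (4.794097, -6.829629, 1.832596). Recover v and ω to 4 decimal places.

v = -2.0000, ω = 0.0000

Δθ = 1.832596 − 1.832596 = 0.000000
ω = Δθ/dt = 0.000000/2.5 = 0.0000
ω = 0 → v = (Δx·cos θ + Δy·sin θ)/dt = -2.0000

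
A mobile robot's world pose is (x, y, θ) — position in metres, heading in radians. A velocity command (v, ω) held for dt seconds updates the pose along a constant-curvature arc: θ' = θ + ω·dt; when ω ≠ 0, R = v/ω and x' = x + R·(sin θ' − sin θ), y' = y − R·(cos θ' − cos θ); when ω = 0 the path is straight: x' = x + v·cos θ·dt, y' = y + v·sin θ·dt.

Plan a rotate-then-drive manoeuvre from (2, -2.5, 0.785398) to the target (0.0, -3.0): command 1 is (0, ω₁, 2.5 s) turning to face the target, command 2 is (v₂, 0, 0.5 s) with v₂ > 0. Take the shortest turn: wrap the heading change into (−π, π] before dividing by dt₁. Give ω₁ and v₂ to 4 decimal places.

ω₁ = 1.0405, v₂ = 4.1231

heading to target = atan2(-3−-2.5, 0−2) = -2.8966
Δθ = wrap(-2.8966 − 0.7854) = 2.6012; ω₁ = Δθ/dt₁ = 1.0405
distance = √((0−2)² + (-3−-2.5)²) = 2.0616; v₂ = distance/dt₂ = 4.1231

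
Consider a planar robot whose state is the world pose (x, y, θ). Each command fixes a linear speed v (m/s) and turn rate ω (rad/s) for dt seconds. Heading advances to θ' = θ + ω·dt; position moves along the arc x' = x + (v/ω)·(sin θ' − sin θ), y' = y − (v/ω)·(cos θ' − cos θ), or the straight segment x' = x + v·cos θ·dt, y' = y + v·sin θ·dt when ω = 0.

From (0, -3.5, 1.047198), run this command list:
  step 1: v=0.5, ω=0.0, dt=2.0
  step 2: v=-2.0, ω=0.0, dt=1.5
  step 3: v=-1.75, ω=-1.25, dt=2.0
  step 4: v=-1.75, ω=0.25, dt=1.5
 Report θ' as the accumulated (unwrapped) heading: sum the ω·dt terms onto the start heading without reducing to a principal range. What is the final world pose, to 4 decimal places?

(-4.3876, -2.2080, -1.0778)

step 1: θ'=1.0472 (straight) → pose (0.5000, -2.6340, 1.0472)
step 2: θ'=1.0472 (straight) → pose (-1.0000, -5.2321, 1.0472)
step 3: θ'=-1.4528 (R=1.4000) → pose (-3.6027, -4.6969, -1.4528)
step 4: θ'=-1.0778 (R=-7.0000) → pose (-4.3876, -2.2080, -1.0778)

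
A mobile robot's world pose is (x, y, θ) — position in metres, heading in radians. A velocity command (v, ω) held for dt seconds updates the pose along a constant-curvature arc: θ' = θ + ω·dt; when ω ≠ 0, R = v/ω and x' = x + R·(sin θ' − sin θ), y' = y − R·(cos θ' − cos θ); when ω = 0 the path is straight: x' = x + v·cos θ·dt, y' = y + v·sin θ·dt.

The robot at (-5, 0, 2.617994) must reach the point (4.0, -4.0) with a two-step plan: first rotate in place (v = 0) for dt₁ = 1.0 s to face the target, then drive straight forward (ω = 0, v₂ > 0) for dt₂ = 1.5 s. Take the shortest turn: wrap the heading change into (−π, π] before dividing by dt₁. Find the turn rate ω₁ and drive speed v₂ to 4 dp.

ω₁ = -3.0362, v₂ = 6.5659

heading to target = atan2(-4−0, 4−-5) = -0.4182
Δθ = wrap(-0.4182 − 2.6180) = -3.0362; ω₁ = Δθ/dt₁ = -3.0362
distance = √((4−-5)² + (-4−0)²) = 9.8489; v₂ = distance/dt₂ = 6.5659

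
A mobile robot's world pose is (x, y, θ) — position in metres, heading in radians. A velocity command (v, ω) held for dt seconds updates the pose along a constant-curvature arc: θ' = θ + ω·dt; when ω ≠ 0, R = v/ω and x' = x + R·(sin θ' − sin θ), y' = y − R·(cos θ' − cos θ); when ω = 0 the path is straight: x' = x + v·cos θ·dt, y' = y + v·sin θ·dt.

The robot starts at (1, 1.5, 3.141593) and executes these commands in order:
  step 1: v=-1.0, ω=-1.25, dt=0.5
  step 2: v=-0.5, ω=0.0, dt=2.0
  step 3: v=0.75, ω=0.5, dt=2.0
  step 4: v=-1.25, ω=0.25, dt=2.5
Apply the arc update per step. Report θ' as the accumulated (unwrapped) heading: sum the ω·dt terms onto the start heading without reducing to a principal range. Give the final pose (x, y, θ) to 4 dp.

(3.2280, 2.8940, 4.1416)

step 1: θ'=2.5166 (R=0.8000) → pose (1.4681, 1.3488, 2.5166)
step 2: θ'=2.5166 (straight) → pose (2.2790, 0.7637, 2.5166)
step 3: θ'=3.5166 (R=1.5000) → pose (0.8520, 0.9430, 3.5166)
step 4: θ'=4.1416 (R=-5.0000) → pose (3.2280, 2.8940, 4.1416)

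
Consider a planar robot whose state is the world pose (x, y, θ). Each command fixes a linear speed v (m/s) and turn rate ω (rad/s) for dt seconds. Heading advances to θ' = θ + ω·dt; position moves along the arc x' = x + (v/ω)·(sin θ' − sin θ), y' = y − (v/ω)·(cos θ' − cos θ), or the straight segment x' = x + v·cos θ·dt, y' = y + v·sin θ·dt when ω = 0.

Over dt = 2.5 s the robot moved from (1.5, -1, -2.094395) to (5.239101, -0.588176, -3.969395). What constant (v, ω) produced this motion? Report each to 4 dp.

Δθ = -3.969395 − -2.094395 = -1.875000
ω = Δθ/dt = -1.875000/2.5 = -0.7500
R = Δx/(sin θ' − sin θ) = 2.3333
v = R·ω = 2.3333·-0.7500 = -1.7500

v = -1.7500, ω = -0.7500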